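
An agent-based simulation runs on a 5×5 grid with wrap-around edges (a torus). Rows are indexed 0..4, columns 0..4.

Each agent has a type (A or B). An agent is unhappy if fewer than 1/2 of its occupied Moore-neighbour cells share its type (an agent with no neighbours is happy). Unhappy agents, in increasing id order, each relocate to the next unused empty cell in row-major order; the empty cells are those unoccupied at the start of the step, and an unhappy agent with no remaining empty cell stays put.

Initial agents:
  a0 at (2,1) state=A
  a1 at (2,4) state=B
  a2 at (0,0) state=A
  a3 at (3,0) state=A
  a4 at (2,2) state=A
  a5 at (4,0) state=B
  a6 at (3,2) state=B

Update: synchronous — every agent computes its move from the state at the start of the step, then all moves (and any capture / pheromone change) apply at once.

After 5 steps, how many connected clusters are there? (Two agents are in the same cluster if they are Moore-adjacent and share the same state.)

3

t=1: a0@(2,1):A a1@(0,1):B a2@(0,2):A a3@(0,3):A a4@(2,2):A a5@(0,4):B a6@(1,0):B
t=2: (unchanged — steady state)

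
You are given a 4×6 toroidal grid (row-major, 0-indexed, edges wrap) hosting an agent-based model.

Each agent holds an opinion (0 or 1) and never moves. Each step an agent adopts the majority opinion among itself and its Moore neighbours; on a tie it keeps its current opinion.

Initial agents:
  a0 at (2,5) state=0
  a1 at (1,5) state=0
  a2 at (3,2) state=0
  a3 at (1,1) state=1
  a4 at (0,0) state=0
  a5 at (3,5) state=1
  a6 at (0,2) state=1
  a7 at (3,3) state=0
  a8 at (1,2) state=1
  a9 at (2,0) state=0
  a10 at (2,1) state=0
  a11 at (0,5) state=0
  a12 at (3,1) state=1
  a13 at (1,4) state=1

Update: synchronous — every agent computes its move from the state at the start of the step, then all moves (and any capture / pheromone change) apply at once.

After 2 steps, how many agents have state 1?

t=1: a0@(2,5):0 a1@(1,5):0 a2@(3,2):0 a3@(1,1):1 a4@(0,0):0 a5@(3,5):0 a6@(0,2):1 a7@(3,3):0 a8@(1,2):1 a9@(2,0):0 a10@(2,1):0 a11@(0,5):0 a12@(3,1):0 a13@(1,4):0
t=2: (unchanged — steady state)

3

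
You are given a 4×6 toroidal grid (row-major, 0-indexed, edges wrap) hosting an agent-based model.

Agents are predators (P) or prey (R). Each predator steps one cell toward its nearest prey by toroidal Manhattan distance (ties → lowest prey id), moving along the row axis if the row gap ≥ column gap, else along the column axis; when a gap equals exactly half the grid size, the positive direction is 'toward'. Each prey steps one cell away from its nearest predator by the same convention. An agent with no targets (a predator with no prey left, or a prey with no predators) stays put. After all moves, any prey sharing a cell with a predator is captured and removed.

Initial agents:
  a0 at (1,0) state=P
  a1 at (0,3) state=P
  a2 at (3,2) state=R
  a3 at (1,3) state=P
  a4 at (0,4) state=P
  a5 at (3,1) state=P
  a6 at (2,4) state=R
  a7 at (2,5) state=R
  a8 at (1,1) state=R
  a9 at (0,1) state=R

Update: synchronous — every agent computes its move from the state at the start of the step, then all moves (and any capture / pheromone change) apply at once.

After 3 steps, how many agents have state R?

3

t=1: a0@(1,1):P a1@(3,3):P a3@(2,3):P a4@(1,4):P a5@(3,2):P a6@(3,4):R a7@(3,5):R a8@(1,2):R
t=2: a0@(1,2):P a1@(3,4):P a3@(3,3):P a4@(2,4):P a5@(3,3):P a6@(3,5):R a7@(3,0):R a8@(1,3):R
t=3: a0@(1,3):P a1@(3,5):P a3@(3,4):P a4@(3,4):P a5@(3,4):P a6@(3,0):R a7@(3,1):R a8@(1,4):R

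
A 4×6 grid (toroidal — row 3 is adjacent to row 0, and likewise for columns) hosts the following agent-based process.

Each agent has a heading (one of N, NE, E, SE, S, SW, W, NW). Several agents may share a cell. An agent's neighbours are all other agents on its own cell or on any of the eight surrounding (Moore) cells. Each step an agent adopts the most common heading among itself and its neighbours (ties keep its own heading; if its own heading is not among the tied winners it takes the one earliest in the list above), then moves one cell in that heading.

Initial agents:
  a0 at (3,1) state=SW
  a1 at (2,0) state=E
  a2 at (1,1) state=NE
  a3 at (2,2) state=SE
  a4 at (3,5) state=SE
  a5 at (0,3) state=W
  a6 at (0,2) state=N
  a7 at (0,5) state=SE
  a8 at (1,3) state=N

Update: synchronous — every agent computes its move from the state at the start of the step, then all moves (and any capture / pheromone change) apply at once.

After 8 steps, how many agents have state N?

t=1: a0@(0,0):SW a1@(2,1):E a2@(0,2):NE a3@(3,3):SE a4@(0,0):SE a5@(3,3):N a6@(3,2):N a7@(1,0):SE a8@(0,3):N
t=2: a0@(1,1):SE a1@(2,2):E a2@(3,2):N a3@(2,3):N a4@(1,1):SE a5@(2,3):N a6@(2,2):N a7@(2,1):SE a8@(3,3):N
t=3: a0@(2,2):SE a1@(1,2):N a2@(2,2):N a3@(1,3):N a4@(2,2):SE a5@(1,3):N a6@(1,2):N a7@(3,2):SE a8@(2,3):N
t=4: a0@(1,2):N a1@(0,2):N a2@(1,2):N a3@(0,3):N a4@(1,2):N a5@(0,3):N a6@(0,2):N a7@(0,3):SE a8@(1,3):N
t=5: a0@(0,2):N a1@(3,2):N a2@(0,2):N a3@(3,3):N a4@(0,2):N a5@(3,3):N a6@(3,2):N a7@(3,3):N a8@(0,3):N
t=6: a0@(3,2):N a1@(2,2):N a2@(3,2):N a3@(2,3):N a4@(3,2):N a5@(2,3):N a6@(2,2):N a7@(2,3):N a8@(3,3):N
t=7: a0@(2,2):N a1@(1,2):N a2@(2,2):N a3@(1,3):N a4@(2,2):N a5@(1,3):N a6@(1,2):N a7@(1,3):N a8@(2,3):N
t=8: a0@(1,2):N a1@(0,2):N a2@(1,2):N a3@(0,3):N a4@(1,2):N a5@(0,3):N a6@(0,2):N a7@(0,3):N a8@(1,3):N

9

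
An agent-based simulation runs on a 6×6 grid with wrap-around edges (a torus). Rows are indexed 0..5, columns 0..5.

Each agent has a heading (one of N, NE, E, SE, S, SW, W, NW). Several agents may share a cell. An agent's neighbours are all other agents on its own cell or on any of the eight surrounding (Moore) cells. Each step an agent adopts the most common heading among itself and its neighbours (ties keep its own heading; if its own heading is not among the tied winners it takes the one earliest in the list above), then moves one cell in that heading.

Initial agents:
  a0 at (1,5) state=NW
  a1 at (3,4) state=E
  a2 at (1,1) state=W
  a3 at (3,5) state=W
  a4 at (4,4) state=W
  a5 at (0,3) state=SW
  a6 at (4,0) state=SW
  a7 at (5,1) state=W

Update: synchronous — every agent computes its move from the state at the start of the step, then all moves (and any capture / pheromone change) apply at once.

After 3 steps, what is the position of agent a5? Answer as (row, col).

(3, 0)

t=1: a0@(0,4):NW a1@(3,3):W a2@(1,0):W a3@(3,4):W a4@(4,3):W a5@(1,2):SW a6@(4,5):W a7@(5,0):W
t=2: a0@(5,3):NW a1@(3,2):W a2@(1,5):W a3@(3,3):W a4@(4,2):W a5@(2,1):SW a6@(4,4):W a7@(5,5):W
t=3: a0@(5,2):W a1@(3,1):W a2@(1,4):W a3@(3,2):W a4@(4,1):W a5@(3,0):SW a6@(4,3):W a7@(5,4):W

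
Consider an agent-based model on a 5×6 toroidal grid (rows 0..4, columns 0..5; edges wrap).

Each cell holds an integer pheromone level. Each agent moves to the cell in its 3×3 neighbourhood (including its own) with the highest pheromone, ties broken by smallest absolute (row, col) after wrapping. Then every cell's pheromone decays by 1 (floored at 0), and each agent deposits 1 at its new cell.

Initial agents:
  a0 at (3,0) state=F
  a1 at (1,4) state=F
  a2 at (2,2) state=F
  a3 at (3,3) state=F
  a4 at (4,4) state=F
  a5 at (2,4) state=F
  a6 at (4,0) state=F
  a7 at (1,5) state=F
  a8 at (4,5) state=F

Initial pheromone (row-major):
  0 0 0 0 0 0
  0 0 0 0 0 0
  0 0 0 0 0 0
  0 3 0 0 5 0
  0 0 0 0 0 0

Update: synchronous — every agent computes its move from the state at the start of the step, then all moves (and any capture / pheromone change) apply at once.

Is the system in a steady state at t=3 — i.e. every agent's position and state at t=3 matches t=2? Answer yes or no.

t=1: a0@(3,1) a1@(0,3) a2@(3,1) a3@(3,4) a4@(3,4) a5@(3,4) a6@(3,1) a7@(0,0) a8@(3,4) | pheromone: 1 0 0 1 0 0 / 0 0 0 0 0 0 / 0 0 0 0 0 0 / 0 5 0 0 8 0 / 0 0 0 0 0 0
t=2: a0@(3,1) a1@(0,3) a2@(3,1) a3@(3,4) a4@(3,4) a5@(3,4) a6@(3,1) a7@(0,0) a8@(3,4) | pheromone: 1 0 0 1 0 0 / 0 0 0 0 0 0 / 0 0 0 0 0 0 / 0 7 0 0 11 0 / 0 0 0 0 0 0
t=3: a0@(3,1) a1@(0,3) a2@(3,1) a3@(3,4) a4@(3,4) a5@(3,4) a6@(3,1) a7@(0,0) a8@(3,4) | pheromone: 1 0 0 1 0 0 / 0 0 0 0 0 0 / 0 0 0 0 0 0 / 0 9 0 0 14 0 / 0 0 0 0 0 0

yes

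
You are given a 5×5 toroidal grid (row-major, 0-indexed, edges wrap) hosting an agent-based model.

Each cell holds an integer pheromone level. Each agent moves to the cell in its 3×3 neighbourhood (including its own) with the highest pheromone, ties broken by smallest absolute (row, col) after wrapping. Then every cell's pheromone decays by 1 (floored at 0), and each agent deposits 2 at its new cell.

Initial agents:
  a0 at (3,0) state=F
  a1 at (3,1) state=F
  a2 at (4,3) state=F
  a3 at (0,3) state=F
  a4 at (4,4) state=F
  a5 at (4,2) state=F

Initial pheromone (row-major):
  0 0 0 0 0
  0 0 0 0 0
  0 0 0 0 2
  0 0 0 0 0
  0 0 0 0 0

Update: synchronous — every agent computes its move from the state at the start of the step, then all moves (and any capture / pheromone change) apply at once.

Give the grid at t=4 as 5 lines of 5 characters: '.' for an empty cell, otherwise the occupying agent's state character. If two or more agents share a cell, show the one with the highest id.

t=1: a0@(2,4) a1@(2,0) a2@(0,2) a3@(0,2) a4@(0,0) a5@(0,1) | pheromone: 2 2 4 0 0 / 0 0 0 0 0 / 2 0 0 0 3 / 0 0 0 0 0 / 0 0 0 0 0
t=2: a0@(2,4) a1@(2,4) a2@(0,2) a3@(0,2) a4@(0,0) a5@(0,2) | pheromone: 3 1 9 0 0 / 0 0 0 0 0 / 1 0 0 0 6 / 0 0 0 0 0 / 0 0 0 0 0
t=3: a0@(2,4) a1@(2,4) a2@(0,2) a3@(0,2) a4@(0,0) a5@(0,2) | pheromone: 4 0 14 0 0 / 0 0 0 0 0 / 0 0 0 0 9 / 0 0 0 0 0 / 0 0 0 0 0
t=4: a0@(2,4) a1@(2,4) a2@(0,2) a3@(0,2) a4@(0,0) a5@(0,2) | pheromone: 5 0 19 0 0 / 0 0 0 0 0 / 0 0 0 0 12 / 0 0 0 0 0 / 0 0 0 0 0

F.F..
.....
....F
.....
.....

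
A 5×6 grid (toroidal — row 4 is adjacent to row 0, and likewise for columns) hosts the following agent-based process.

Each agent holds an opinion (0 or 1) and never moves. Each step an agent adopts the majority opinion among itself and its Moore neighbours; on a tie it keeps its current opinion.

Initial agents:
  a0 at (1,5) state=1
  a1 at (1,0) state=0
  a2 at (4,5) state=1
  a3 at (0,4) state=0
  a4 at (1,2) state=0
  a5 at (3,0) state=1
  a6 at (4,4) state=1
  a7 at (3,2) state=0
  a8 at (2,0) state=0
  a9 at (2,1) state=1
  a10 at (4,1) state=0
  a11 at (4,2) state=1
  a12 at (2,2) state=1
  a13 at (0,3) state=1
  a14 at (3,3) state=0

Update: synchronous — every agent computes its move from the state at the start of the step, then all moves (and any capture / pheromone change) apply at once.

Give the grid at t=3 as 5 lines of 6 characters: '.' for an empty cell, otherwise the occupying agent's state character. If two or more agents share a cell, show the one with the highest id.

t=1: a0@(1,5):0 a1@(1,0):0 a2@(4,5):1 a3@(0,4):1 a4@(1,2):1 a5@(3,0):1 a6@(4,4):1 a7@(3,2):0 a8@(2,0):1 a9@(2,1):0 a10@(4,1):0 a11@(4,2):0 a12@(2,2):0 a13@(0,3):1 a14@(3,3):1
t=2: a0@(1,5):0 a1@(1,0):0 a2@(4,5):1 a3@(0,4):1 a4@(1,2):1 a5@(3,0):1 a6@(4,4):1 a7@(3,2):0 a8@(2,0):0 a9@(2,1):0 a10@(4,1):0 a11@(4,2):0 a12@(2,2):0 a13@(0,3):1 a14@(3,3):0
t=3: a0@(1,5):0 a1@(1,0):0 a2@(4,5):1 a3@(0,4):1 a4@(1,2):1 a5@(3,0):0 a6@(4,4):1 a7@(3,2):0 a8@(2,0):0 a9@(2,1):0 a10@(4,1):0 a11@(4,2):0 a12@(2,2):0 a13@(0,3):1 a14@(3,3):0

...11.
0.1..0
000...
0.00..
.00.11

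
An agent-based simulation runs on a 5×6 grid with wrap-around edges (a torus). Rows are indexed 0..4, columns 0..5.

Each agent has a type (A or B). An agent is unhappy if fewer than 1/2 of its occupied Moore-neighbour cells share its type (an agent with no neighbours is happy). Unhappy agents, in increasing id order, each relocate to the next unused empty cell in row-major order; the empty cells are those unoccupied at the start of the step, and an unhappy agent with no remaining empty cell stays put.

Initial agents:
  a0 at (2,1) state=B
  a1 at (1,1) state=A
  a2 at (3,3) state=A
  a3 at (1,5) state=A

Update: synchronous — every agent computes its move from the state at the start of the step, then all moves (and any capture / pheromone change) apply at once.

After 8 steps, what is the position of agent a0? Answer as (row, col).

(0, 0)

t=1: a0@(0,0):B a1@(0,1):A a2@(3,3):A a3@(1,5):A
t=2: a0@(0,2):B a1@(0,3):A a2@(3,3):A a3@(0,4):A
t=3: a0@(0,0):B a1@(0,3):A a2@(3,3):A a3@(0,4):A
t=4: (unchanged — steady state)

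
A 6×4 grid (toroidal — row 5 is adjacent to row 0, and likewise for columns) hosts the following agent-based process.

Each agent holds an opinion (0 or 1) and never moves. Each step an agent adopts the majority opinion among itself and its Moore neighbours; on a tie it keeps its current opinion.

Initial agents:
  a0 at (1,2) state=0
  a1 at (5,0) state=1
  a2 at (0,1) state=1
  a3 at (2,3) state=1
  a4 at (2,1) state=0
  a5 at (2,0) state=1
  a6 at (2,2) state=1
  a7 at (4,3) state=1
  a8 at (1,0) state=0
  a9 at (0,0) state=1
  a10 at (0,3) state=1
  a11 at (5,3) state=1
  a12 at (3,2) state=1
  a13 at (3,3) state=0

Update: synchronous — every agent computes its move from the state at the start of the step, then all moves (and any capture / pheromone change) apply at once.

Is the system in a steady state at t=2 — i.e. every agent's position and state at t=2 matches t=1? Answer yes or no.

no

t=1: a0@(1,2):1 a1@(5,0):1 a2@(0,1):1 a3@(2,3):1 a4@(2,1):0 a5@(2,0):0 a6@(2,2):1 a7@(4,3):1 a8@(1,0):1 a9@(0,0):1 a10@(0,3):1 a11@(5,3):1 a12@(3,2):1 a13@(3,3):1
t=2: a0@(1,2):1 a1@(5,0):1 a2@(0,1):1 a3@(2,3):1 a4@(2,1):1 a5@(2,0):1 a6@(2,2):1 a7@(4,3):1 a8@(1,0):1 a9@(0,0):1 a10@(0,3):1 a11@(5,3):1 a12@(3,2):1 a13@(3,3):1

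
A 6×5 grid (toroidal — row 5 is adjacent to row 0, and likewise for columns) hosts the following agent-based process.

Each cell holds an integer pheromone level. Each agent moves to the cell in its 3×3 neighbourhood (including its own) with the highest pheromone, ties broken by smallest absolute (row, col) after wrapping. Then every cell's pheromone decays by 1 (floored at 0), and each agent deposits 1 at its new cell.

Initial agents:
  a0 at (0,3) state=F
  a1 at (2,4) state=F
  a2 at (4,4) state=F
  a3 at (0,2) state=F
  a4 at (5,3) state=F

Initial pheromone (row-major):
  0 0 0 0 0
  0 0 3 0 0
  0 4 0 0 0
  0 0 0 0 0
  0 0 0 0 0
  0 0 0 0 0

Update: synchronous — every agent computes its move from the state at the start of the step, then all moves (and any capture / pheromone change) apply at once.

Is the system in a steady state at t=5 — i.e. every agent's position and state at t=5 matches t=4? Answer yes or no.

yes

t=1: a0@(1,2) a1@(1,0) a2@(3,0) a3@(1,2) a4@(0,2) | pheromone: 0 0 1 0 0 / 1 0 4 0 0 / 0 3 0 0 0 / 1 0 0 0 0 / 0 0 0 0 0 / 0 0 0 0 0
t=2: a0@(1,2) a1@(2,1) a2@(2,1) a3@(1,2) a4@(1,2) | pheromone: 0 0 0 0 0 / 0 0 6 0 0 / 0 4 0 0 0 / 0 0 0 0 0 / 0 0 0 0 0 / 0 0 0 0 0
t=3: a0@(1,2) a1@(1,2) a2@(1,2) a3@(1,2) a4@(1,2) | pheromone: 0 0 0 0 0 / 0 0 10 0 0 / 0 3 0 0 0 / 0 0 0 0 0 / 0 0 0 0 0 / 0 0 0 0 0
t=4: a0@(1,2) a1@(1,2) a2@(1,2) a3@(1,2) a4@(1,2) | pheromone: 0 0 0 0 0 / 0 0 14 0 0 / 0 2 0 0 0 / 0 0 0 0 0 / 0 0 0 0 0 / 0 0 0 0 0
t=5: a0@(1,2) a1@(1,2) a2@(1,2) a3@(1,2) a4@(1,2) | pheromone: 0 0 0 0 0 / 0 0 18 0 0 / 0 1 0 0 0 / 0 0 0 0 0 / 0 0 0 0 0 / 0 0 0 0 0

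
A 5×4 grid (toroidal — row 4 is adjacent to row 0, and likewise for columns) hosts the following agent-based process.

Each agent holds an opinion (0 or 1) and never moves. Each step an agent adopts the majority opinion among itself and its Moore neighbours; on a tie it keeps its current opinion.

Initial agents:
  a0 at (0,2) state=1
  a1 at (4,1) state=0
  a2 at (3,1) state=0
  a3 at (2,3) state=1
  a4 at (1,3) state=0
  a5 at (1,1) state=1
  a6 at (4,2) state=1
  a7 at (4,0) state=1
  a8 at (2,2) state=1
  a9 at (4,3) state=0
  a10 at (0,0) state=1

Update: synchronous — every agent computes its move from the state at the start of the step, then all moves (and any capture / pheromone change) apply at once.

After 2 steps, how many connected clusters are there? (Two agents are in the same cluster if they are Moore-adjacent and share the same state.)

t=1: a0@(0,2):1 a1@(4,1):1 a2@(3,1):1 a3@(2,3):1 a4@(1,3):1 a5@(1,1):1 a6@(4,2):0 a7@(4,0):0 a8@(2,2):1 a9@(4,3):1 a10@(0,0):1
t=2: a0@(0,2):1 a1@(4,1):1 a2@(3,1):1 a3@(2,3):1 a4@(1,3):1 a5@(1,1):1 a6@(4,2):1 a7@(4,0):1 a8@(2,2):1 a9@(4,3):1 a10@(0,0):1

1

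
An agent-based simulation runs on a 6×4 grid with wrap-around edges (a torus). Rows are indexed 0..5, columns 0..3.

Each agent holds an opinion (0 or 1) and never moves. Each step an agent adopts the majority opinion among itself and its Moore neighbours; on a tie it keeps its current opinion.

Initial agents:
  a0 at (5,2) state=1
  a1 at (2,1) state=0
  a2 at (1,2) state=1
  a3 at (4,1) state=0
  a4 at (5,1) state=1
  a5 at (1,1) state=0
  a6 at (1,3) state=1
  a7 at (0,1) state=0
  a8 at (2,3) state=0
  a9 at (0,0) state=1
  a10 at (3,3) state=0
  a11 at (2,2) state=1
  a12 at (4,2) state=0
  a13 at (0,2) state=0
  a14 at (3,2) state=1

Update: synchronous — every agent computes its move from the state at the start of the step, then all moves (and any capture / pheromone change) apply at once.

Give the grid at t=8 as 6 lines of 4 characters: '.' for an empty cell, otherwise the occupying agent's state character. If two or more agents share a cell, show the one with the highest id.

111.
.111
.111
..11
.00.
.00.

t=1: a0@(5,2):0 a1@(2,1):1 a2@(1,2):0 a3@(4,1):1 a4@(5,1):0 a5@(1,1):0 a6@(1,3):1 a7@(0,1):1 a8@(2,3):1 a9@(0,0):1 a10@(3,3):0 a11@(2,2):1 a12@(4,2):0 a13@(0,2):1 a14@(3,2):0
t=2: a0@(5,2):0 a1@(2,1):0 a2@(1,2):1 a3@(4,1):0 a4@(5,1):1 a5@(1,1):1 a6@(1,3):1 a7@(0,1):0 a8@(2,3):1 a9@(0,0):1 a10@(3,3):0 a11@(2,2):1 a12@(4,2):0 a13@(0,2):0 a14@(3,2):1
t=3: a0@(5,2):0 a1@(2,1):1 a2@(1,2):1 a3@(4,1):0 a4@(5,1):0 a5@(1,1):1 a6@(1,3):1 a7@(0,1):1 a8@(2,3):1 a9@(0,0):1 a10@(3,3):1 a11@(2,2):1 a12@(4,2):0 a13@(0,2):1 a14@(3,2):0
t=4: a0@(5,2):0 a1@(2,1):1 a2@(1,2):1 a3@(4,1):0 a4@(5,1):0 a5@(1,1):1 a6@(1,3):1 a7@(0,1):1 a8@(2,3):1 a9@(0,0):1 a10@(3,3):1 a11@(2,2):1 a12@(4,2):0 a13@(0,2):1 a14@(3,2):1
t=5: (unchanged — steady state)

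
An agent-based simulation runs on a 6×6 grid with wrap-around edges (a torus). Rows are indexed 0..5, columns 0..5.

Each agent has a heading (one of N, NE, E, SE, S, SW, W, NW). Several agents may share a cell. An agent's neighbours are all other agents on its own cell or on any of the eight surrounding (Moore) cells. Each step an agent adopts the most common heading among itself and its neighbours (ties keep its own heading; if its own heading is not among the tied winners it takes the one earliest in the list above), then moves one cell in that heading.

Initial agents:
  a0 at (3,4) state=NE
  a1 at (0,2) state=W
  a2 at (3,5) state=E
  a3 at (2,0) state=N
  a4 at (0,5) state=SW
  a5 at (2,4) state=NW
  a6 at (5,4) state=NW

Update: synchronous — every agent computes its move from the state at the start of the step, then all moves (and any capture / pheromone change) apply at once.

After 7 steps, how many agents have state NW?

2

t=1: a0@(2,5):NE a1@(0,1):W a2@(3,0):E a3@(1,0):N a4@(1,4):SW a5@(1,3):NW a6@(4,3):NW
t=2: a0@(1,0):NE a1@(0,0):W a2@(3,1):E a3@(0,0):N a4@(2,3):SW a5@(0,2):NW a6@(3,2):NW
t=3: a0@(0,1):NE a1@(0,5):W a2@(3,2):E a3@(5,0):N a4@(3,2):SW a5@(5,1):NW a6@(2,1):NW
t=4: a0@(5,2):NE a1@(0,4):W a2@(3,3):E a3@(4,0):N a4@(4,1):SW a5@(4,0):NW a6@(1,0):NW
t=5: a0@(4,3):NE a1@(0,3):W a2@(3,4):E a3@(3,0):N a4@(5,0):SW a5@(3,5):NW a6@(0,5):NW
t=6: a0@(3,4):NE a1@(0,2):W a2@(3,5):E a3@(2,0):N a4@(0,5):SW a5@(2,4):NW a6@(5,4):NW
t=7: a0@(2,5):NE a1@(0,1):W a2@(3,0):E a3@(1,0):N a4@(1,4):SW a5@(1,3):NW a6@(4,3):NW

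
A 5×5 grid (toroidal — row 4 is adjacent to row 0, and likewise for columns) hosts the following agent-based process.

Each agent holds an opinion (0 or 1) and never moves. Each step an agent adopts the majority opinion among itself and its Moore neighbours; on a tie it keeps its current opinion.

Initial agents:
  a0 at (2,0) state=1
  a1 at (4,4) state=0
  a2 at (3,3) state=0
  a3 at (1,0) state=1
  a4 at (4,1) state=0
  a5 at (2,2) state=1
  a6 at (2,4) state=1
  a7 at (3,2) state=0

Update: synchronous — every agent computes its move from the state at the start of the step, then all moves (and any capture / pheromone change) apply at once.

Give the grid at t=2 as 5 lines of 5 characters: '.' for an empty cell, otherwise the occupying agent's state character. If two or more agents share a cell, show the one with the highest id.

.....
1....
1.0.1
..00.
.0..0

t=1: a0@(2,0):1 a1@(4,4):0 a2@(3,3):0 a3@(1,0):1 a4@(4,1):0 a5@(2,2):0 a6@(2,4):1 a7@(3,2):0
t=2: (unchanged — steady state)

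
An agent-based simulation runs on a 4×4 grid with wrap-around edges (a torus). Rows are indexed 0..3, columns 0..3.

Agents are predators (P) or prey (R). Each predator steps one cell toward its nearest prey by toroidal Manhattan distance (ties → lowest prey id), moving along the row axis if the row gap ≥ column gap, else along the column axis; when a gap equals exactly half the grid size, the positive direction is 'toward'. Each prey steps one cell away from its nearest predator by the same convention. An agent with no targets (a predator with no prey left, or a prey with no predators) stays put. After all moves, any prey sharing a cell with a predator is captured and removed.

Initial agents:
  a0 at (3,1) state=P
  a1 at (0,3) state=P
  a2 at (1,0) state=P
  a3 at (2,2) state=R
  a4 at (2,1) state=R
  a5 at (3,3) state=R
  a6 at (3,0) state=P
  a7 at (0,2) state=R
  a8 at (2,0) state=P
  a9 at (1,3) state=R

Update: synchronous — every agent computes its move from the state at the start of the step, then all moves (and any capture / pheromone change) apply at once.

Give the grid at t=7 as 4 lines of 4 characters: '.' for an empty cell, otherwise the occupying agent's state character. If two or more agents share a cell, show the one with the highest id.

.P.R
...P
.R..
.R..

t=1: a0@(2,1):P a1@(3,3):P a2@(1,3):P a3@(1,2):R a4@(1,1):R a5@(2,3):R a6@(3,3):P a7@(0,1):R a8@(2,1):P a9@(2,3):R
t=2: a0@(1,1):P a1@(2,3):P a2@(1,2):P a4@(0,1):R a5@(1,3):R a6@(2,3):P a7@(3,1):R a8@(1,1):P a9@(1,3):R
t=3: a0@(0,1):P a1@(1,3):P a2@(1,3):P a4@(3,1):R a5@(0,3):R a6@(1,3):P a7@(2,1):R a8@(0,1):P a9@(0,3):R
t=4: a0@(3,1):P a1@(0,3):P a2@(0,3):P a4@(2,1):R a5@(3,3):R a6@(0,3):P a7@(1,1):R a8@(3,1):P a9@(3,3):R
t=5: a0@(2,1):P a1@(3,3):P a2@(3,3):P a4@(1,1):R a5@(2,3):R a6@(3,3):P a7@(0,1):R a8@(2,1):P a9@(2,3):R
t=6: a0@(1,1):P a1@(2,3):P a2@(2,3):P a4@(0,1):R a5@(1,3):R a6@(2,3):P a7@(3,1):R a8@(1,1):P a9@(1,3):R
t=7: a0@(0,1):P a1@(1,3):P a2@(1,3):P a4@(3,1):R a5@(0,3):R a6@(1,3):P a7@(2,1):R a8@(0,1):P a9@(0,3):R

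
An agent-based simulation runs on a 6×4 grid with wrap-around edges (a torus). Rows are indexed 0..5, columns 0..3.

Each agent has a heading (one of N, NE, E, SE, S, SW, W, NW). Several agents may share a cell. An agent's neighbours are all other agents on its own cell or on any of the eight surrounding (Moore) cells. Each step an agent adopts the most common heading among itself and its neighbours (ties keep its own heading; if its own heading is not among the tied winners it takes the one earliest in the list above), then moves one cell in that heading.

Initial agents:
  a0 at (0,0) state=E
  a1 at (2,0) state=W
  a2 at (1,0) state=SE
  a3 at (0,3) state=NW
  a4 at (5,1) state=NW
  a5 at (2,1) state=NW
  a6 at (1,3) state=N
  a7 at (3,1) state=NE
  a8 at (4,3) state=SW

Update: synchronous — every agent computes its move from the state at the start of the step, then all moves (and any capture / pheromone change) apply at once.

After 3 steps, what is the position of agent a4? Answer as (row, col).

t=1: a0@(5,3):NW a1@(2,3):W a2@(0,3):NW a3@(5,2):NW a4@(4,0):NW a5@(1,0):NW a6@(0,3):N a7@(2,2):NE a8@(5,2):SW
t=2: a0@(4,2):NW a1@(2,2):W a2@(5,2):NW a3@(4,1):NW a4@(3,3):NW a5@(0,3):NW a6@(5,2):NW a7@(1,3):NE a8@(4,1):NW
t=3: a0@(3,1):NW a1@(2,1):W a2@(4,1):NW a3@(3,0):NW a4@(2,2):NW a5@(5,2):NW a6@(4,1):NW a7@(0,0):NE a8@(3,0):NW

(2, 2)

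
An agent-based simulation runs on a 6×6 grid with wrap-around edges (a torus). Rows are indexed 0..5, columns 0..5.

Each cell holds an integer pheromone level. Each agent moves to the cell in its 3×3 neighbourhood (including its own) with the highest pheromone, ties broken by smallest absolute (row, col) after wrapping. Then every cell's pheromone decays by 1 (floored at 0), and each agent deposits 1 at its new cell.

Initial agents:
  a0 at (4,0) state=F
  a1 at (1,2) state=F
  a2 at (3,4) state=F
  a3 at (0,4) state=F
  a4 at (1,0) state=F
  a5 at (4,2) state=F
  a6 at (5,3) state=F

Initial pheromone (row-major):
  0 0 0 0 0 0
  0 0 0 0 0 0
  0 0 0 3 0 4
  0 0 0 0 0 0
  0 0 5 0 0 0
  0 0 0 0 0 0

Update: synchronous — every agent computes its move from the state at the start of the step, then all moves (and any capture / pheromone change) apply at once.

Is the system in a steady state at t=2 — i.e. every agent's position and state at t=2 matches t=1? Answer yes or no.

no

t=1: a0@(3,0) a1@(2,3) a2@(2,5) a3@(0,3) a4@(2,5) a5@(4,2) a6@(4,2) | pheromone: 0 0 0 1 0 0 / 0 0 0 0 0 0 / 0 0 0 3 0 5 / 1 0 0 0 0 0 / 0 0 6 0 0 0 / 0 0 0 0 0 0
t=2: a0@(2,5) a1@(2,3) a2@(2,5) a3@(0,3) a4@(2,5) a5@(4,2) a6@(4,2) | pheromone: 0 0 0 1 0 0 / 0 0 0 0 0 0 / 0 0 0 3 0 7 / 0 0 0 0 0 0 / 0 0 7 0 0 0 / 0 0 0 0 0 0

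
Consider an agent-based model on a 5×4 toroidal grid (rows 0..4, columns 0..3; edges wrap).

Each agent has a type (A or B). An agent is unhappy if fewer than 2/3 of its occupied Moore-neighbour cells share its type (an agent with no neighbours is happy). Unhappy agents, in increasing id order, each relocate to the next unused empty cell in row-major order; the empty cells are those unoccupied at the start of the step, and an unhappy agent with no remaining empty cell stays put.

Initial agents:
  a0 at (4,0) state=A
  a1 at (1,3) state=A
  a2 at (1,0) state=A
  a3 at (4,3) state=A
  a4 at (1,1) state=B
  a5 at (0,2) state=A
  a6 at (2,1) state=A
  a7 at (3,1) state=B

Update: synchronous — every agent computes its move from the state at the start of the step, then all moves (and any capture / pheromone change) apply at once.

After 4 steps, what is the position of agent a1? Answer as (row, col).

(1, 3)

t=1: a0@(0,0):A a1@(1,3):A a2@(1,0):A a3@(4,3):A a4@(0,1):B a5@(0,2):A a6@(0,3):A a7@(1,2):B
t=2: a0@(0,0):A a1@(1,3):A a2@(1,0):A a3@(4,3):A a4@(1,1):B a5@(2,0):A a6@(0,3):A a7@(2,1):B
t=3: a0@(0,0):A a1@(1,3):A a2@(1,0):A a3@(4,3):A a4@(0,1):B a5@(0,2):A a6@(0,3):A a7@(1,2):B
t=4: a0@(0,0):A a1@(1,3):A a2@(1,0):A a3@(4,3):A a4@(1,1):B a5@(2,0):A a6@(0,3):A a7@(2,1):B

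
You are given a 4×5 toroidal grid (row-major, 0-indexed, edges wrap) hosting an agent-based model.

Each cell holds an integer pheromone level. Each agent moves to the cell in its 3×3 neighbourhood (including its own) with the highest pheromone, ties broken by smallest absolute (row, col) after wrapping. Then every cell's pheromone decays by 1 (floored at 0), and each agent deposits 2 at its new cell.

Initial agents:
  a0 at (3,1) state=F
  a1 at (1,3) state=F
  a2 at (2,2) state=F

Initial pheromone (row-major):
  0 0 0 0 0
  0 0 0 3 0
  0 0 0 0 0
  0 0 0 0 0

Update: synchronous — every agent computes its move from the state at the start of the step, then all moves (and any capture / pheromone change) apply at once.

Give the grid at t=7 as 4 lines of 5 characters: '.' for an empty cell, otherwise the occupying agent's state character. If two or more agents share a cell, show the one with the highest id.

F....
...F.
.....
.....

t=1: a0@(0,0) a1@(1,3) a2@(1,3) | pheromone: 2 0 0 0 0 / 0 0 0 6 0 / 0 0 0 0 0 / 0 0 0 0 0
t=2: a0@(0,0) a1@(1,3) a2@(1,3) | pheromone: 3 0 0 0 0 / 0 0 0 9 0 / 0 0 0 0 0 / 0 0 0 0 0
t=3: a0@(0,0) a1@(1,3) a2@(1,3) | pheromone: 4 0 0 0 0 / 0 0 0 12 0 / 0 0 0 0 0 / 0 0 0 0 0
t=4: a0@(0,0) a1@(1,3) a2@(1,3) | pheromone: 5 0 0 0 0 / 0 0 0 15 0 / 0 0 0 0 0 / 0 0 0 0 0
t=5: a0@(0,0) a1@(1,3) a2@(1,3) | pheromone: 6 0 0 0 0 / 0 0 0 18 0 / 0 0 0 0 0 / 0 0 0 0 0
t=6: a0@(0,0) a1@(1,3) a2@(1,3) | pheromone: 7 0 0 0 0 / 0 0 0 21 0 / 0 0 0 0 0 / 0 0 0 0 0
t=7: a0@(0,0) a1@(1,3) a2@(1,3) | pheromone: 8 0 0 0 0 / 0 0 0 24 0 / 0 0 0 0 0 / 0 0 0 0 0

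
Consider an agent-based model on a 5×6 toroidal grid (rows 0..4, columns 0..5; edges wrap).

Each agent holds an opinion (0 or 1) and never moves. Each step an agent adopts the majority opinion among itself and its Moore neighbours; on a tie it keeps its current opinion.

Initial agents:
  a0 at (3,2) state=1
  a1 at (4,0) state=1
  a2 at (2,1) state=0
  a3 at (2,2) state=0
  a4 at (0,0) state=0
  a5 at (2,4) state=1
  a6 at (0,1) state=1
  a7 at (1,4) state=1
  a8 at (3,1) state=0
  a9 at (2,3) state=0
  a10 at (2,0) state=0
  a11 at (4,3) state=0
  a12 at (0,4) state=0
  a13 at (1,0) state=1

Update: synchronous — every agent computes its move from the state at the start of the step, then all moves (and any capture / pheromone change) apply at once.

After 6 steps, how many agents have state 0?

t=1: a0@(3,2):0 a1@(4,0):1 a2@(2,1):0 a3@(2,2):0 a4@(0,0):1 a5@(2,4):1 a6@(0,1):1 a7@(1,4):1 a8@(3,1):0 a9@(2,3):1 a10@(2,0):0 a11@(4,3):0 a12@(0,4):0 a13@(1,0):0
t=2: (unchanged — steady state)

8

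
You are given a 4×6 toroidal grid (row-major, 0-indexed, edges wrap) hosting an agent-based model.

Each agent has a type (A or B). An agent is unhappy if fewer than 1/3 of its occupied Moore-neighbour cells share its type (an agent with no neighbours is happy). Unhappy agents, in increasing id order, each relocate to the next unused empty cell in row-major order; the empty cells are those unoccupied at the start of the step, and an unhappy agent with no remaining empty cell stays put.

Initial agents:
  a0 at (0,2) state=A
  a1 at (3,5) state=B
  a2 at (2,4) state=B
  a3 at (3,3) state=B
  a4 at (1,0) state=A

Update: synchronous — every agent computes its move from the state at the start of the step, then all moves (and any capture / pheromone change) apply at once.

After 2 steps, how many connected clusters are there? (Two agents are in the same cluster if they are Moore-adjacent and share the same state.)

2

t=1: a0@(0,0):A a1@(3,5):B a2@(2,4):B a3@(3,3):B a4@(1,0):A
t=2: (unchanged — steady state)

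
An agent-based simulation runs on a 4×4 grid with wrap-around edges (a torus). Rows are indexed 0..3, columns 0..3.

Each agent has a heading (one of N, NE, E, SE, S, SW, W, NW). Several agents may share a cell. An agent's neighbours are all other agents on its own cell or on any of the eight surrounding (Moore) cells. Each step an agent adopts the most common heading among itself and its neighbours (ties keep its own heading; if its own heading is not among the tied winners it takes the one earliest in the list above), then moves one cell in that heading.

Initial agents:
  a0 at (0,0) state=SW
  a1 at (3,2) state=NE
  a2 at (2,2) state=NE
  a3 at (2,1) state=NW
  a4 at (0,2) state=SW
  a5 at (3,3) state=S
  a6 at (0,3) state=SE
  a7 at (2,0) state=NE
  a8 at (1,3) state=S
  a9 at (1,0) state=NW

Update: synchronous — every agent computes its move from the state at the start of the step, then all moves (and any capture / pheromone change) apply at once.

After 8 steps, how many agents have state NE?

t=1: a0@(1,0):S a1@(2,3):NE a2@(1,3):NE a3@(1,2):NE a4@(1,2):S a5@(2,0):NE a6@(1,3):S a7@(3,0):S a8@(0,0):NE a9@(0,3):NW
t=2: a0@(0,1):NE a1@(1,0):NE a2@(0,0):NE a3@(0,3):NE a4@(0,3):NE a5@(1,1):NE a6@(0,0):NE a7@(2,1):NE a8@(1,0):S a9@(1,3):S
t=3: a0@(3,2):NE a1@(0,1):NE a2@(3,1):NE a3@(3,0):NE a4@(3,0):NE a5@(0,2):NE a6@(3,1):NE a7@(1,2):NE a8@(0,1):NE a9@(0,0):NE
t=4: a0@(2,3):NE a1@(3,2):NE a2@(2,2):NE a3@(2,1):NE a4@(2,1):NE a5@(3,3):NE a6@(2,2):NE a7@(0,3):NE a8@(3,2):NE a9@(3,1):NE
t=5: a0@(1,0):NE a1@(2,3):NE a2@(1,3):NE a3@(1,2):NE a4@(1,2):NE a5@(2,0):NE a6@(1,3):NE a7@(3,0):NE a8@(2,3):NE a9@(2,2):NE
t=6: a0@(0,1):NE a1@(1,0):NE a2@(0,0):NE a3@(0,3):NE a4@(0,3):NE a5@(1,1):NE a6@(0,0):NE a7@(2,1):NE a8@(1,0):NE a9@(1,3):NE
t=7: a0@(3,2):NE a1@(0,1):NE a2@(3,1):NE a3@(3,0):NE a4@(3,0):NE a5@(0,2):NE a6@(3,1):NE a7@(1,2):NE a8@(0,1):NE a9@(0,0):NE
t=8: a0@(2,3):NE a1@(3,2):NE a2@(2,2):NE a3@(2,1):NE a4@(2,1):NE a5@(3,3):NE a6@(2,2):NE a7@(0,3):NE a8@(3,2):NE a9@(3,1):NE

10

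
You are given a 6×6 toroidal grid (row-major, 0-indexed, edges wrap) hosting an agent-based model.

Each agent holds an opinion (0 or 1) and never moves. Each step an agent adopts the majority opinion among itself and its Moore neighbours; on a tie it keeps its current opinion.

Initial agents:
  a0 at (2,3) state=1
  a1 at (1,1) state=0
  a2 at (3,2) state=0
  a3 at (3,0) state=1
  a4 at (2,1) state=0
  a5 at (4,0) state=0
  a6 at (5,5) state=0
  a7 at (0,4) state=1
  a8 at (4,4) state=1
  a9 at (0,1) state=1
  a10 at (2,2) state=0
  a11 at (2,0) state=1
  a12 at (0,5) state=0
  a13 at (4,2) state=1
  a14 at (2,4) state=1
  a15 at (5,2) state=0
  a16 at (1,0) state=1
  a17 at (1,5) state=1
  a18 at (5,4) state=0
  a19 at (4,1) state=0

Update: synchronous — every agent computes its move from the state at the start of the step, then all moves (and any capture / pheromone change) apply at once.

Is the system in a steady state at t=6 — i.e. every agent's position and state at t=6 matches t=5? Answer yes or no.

yes

t=1: a0@(2,3):1 a1@(1,1):0 a2@(3,2):0 a3@(3,0):0 a4@(2,1):0 a5@(4,0):0 a6@(5,5):0 a7@(0,4):0 a8@(4,4):0 a9@(0,1):1 a10@(2,2):0 a11@(2,0):1 a12@(0,5):0 a13@(4,2):0 a14@(2,4):1 a15@(5,2):0 a16@(1,0):1 a17@(1,5):1 a18@(5,4):0 a19@(4,1):0
t=2: (unchanged — steady state)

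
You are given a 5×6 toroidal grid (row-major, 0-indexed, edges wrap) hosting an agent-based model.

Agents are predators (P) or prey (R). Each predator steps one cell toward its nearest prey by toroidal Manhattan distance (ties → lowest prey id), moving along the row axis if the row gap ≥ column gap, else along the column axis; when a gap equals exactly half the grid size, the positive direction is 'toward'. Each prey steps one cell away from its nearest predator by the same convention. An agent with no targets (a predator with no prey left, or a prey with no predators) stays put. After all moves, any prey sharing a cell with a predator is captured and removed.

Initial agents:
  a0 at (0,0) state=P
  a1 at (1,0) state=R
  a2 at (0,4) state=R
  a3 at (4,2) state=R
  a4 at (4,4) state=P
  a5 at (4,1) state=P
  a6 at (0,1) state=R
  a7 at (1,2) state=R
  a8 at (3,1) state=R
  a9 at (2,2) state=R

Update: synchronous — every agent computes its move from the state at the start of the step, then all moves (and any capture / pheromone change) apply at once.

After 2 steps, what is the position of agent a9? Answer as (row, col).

(1, 3)

t=1: a0@(1,0):P a1@(2,0):R a2@(1,4):R a3@(4,3):R a4@(0,4):P a5@(4,2):P a6@(0,2):R a7@(1,3):R a8@(2,1):R a9@(1,2):R
t=2: a0@(2,0):P a1@(3,0):R a2@(2,4):R a3@(4,4):R a4@(1,4):P a5@(4,3):P a6@(1,2):R a7@(2,3):R a8@(3,1):R a9@(1,3):R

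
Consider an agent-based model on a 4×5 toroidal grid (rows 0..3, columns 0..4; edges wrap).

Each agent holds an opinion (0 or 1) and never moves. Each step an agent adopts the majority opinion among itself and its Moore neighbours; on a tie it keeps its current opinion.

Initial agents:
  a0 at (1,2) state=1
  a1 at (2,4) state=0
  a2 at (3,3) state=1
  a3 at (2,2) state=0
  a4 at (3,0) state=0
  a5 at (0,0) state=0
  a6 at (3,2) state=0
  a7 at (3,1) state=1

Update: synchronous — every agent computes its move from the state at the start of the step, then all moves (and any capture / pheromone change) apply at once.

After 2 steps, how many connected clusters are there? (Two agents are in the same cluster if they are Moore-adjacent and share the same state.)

t=1: a0@(1,2):1 a1@(2,4):0 a2@(3,3):0 a3@(2,2):1 a4@(3,0):0 a5@(0,0):0 a6@(3,2):0 a7@(3,1):0
t=2: a0@(1,2):1 a1@(2,4):0 a2@(3,3):0 a3@(2,2):0 a4@(3,0):0 a5@(0,0):0 a6@(3,2):0 a7@(3,1):0

2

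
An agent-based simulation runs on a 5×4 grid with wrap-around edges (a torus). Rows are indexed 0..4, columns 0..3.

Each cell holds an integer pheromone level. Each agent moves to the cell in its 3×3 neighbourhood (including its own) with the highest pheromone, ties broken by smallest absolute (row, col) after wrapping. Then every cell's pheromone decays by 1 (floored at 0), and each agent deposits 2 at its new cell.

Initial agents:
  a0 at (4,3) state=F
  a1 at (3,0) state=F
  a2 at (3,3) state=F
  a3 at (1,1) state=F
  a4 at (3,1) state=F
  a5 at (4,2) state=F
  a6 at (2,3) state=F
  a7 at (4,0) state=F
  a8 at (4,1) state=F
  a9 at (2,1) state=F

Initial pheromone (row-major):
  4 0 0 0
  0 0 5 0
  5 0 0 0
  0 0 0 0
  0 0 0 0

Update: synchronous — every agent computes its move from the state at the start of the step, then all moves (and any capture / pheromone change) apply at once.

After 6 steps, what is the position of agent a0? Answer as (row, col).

t=1: a0@(0,0) a1@(2,0) a2@(2,0) a3@(1,2) a4@(2,0) a5@(0,1) a6@(1,2) a7@(0,0) a8@(0,0) a9@(1,2) | pheromone: 9 2 0 0 / 0 0 10 0 / 10 0 0 0 / 0 0 0 0 / 0 0 0 0
t=2: a0@(0,0) a1@(2,0) a2@(2,0) a3@(1,2) a4@(2,0) a5@(1,2) a6@(1,2) a7@(0,0) a8@(0,0) a9@(1,2) | pheromone: 14 1 0 0 / 0 0 17 0 / 15 0 0 0 / 0 0 0 0 / 0 0 0 0
t=3: a0@(0,0) a1@(2,0) a2@(2,0) a3@(1,2) a4@(2,0) a5@(1,2) a6@(1,2) a7@(0,0) a8@(0,0) a9@(1,2) | pheromone: 19 0 0 0 / 0 0 24 0 / 20 0 0 0 / 0 0 0 0 / 0 0 0 0
t=4: a0@(0,0) a1@(2,0) a2@(2,0) a3@(1,2) a4@(2,0) a5@(1,2) a6@(1,2) a7@(0,0) a8@(0,0) a9@(1,2) | pheromone: 24 0 0 0 / 0 0 31 0 / 25 0 0 0 / 0 0 0 0 / 0 0 0 0
t=5: a0@(0,0) a1@(2,0) a2@(2,0) a3@(1,2) a4@(2,0) a5@(1,2) a6@(1,2) a7@(0,0) a8@(0,0) a9@(1,2) | pheromone: 29 0 0 0 / 0 0 38 0 / 30 0 0 0 / 0 0 0 0 / 0 0 0 0
t=6: a0@(0,0) a1@(2,0) a2@(2,0) a3@(1,2) a4@(2,0) a5@(1,2) a6@(1,2) a7@(0,0) a8@(0,0) a9@(1,2) | pheromone: 34 0 0 0 / 0 0 45 0 / 35 0 0 0 / 0 0 0 0 / 0 0 0 0

(0, 0)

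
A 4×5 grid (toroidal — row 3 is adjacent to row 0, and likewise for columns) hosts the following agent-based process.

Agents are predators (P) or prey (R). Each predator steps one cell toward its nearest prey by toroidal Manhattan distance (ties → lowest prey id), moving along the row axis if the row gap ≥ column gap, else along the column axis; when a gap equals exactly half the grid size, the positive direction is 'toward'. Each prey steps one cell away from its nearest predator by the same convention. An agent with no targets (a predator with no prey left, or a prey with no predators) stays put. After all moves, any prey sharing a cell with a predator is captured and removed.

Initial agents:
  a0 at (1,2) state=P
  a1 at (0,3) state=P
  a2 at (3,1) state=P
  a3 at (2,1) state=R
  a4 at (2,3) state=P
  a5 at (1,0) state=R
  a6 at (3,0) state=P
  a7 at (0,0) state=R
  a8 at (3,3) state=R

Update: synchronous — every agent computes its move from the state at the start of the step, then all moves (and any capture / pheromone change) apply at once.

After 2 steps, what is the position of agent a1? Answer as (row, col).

t=1: a0@(2,2):P a1@(3,3):P a2@(2,1):P a3@(1,1):R a4@(3,3):P a5@(1,4):R a6@(0,0):P a7@(1,0):R a8@(2,3):R
t=2: a0@(2,3):P a1@(2,3):P a2@(1,1):P a3@(0,1):R a4@(2,3):P a5@(2,4):R a6@(1,0):P a7@(2,0):R a8@(2,4):R

(2, 3)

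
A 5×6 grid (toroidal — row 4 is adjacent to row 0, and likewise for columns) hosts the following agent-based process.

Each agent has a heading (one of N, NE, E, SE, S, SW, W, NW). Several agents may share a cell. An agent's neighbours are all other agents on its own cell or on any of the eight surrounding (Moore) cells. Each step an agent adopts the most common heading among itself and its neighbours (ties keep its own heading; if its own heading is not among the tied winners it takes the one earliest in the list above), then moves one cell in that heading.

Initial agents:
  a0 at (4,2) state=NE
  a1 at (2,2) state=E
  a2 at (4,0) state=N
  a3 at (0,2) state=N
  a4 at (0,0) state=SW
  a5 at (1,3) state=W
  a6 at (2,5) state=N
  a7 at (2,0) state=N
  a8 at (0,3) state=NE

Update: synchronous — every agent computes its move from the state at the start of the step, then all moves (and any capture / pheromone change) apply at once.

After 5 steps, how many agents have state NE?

t=1: a0@(3,3):NE a1@(2,3):E a2@(3,0):N a3@(4,3):NE a4@(1,5):SW a5@(1,2):W a6@(1,5):N a7@(1,0):N a8@(4,4):NE
t=2: a0@(2,4):NE a1@(2,4):E a2@(2,0):N a3@(3,4):NE a4@(0,5):N a5@(1,1):W a6@(0,5):N a7@(0,0):N a8@(3,5):NE
t=3: a0@(1,5):NE a1@(1,5):NE a2@(1,0):N a3@(2,5):NE a4@(4,5):N a5@(0,1):N a6@(4,5):N a7@(4,0):N a8@(2,0):NE
t=4: a0@(0,0):NE a1@(0,0):NE a2@(0,1):NE a3@(1,0):NE a4@(3,5):N a5@(4,1):N a6@(3,5):N a7@(3,0):N a8@(1,1):NE
t=5: a0@(4,1):NE a1@(4,1):NE a2@(4,2):NE a3@(0,1):NE a4@(2,5):N a5@(3,2):NE a6@(2,5):N a7@(2,0):N a8@(0,2):NE

6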